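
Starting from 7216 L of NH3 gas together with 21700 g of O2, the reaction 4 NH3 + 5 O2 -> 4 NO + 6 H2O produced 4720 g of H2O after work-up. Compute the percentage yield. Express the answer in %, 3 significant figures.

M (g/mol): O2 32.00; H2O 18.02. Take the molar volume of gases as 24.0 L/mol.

58.1 %

n(NH3) = 7216 / 24.0 = 300.7 mol
n(O2) = 21700 / 32.00 = 678.1 mol
n/ν for NH3 = 300.7/4 = 75.18
n/ν for O2 = 678.1/5 = 135.6
Smallest n/ν is NH3 → limiting reagent.
theoretical n(H2O) = (6/4) × 300.7 = 451.1 mol → 8129 g
% yield = 4720 / 8129 × 100 = 58.06 %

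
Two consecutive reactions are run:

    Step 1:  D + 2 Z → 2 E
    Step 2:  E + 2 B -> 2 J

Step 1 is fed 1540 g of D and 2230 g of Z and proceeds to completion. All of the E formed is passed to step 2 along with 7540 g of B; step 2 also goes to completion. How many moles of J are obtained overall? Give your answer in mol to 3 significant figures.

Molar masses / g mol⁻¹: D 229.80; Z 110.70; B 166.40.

26.8 mol

Step 1:
n(D) = 1540 / 229.80 = 6.701 mol
n(Z) = 2230 / 110.70 = 20.14 mol
n/ν → D: 6.701, Z: 10.07; D is limiting.
n(E) produced = (2/1) × 6.701 = 13.40 mol
Step 2:
n(E) available = 13.40 mol
n(B) = 7540 / 166.40 = 45.31 mol
n/ν → E: 13.40, B: 22.66; E is limiting.
n(J) = (2/1) × 13.40 = 26.80 mol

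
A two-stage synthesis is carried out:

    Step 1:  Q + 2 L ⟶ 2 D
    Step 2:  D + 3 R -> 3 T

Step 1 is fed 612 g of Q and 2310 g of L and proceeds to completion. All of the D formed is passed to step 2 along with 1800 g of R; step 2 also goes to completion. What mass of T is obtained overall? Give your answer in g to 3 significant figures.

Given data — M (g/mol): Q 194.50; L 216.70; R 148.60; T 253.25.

Step 1:
n(Q) = 612.0 / 194.50 = 3.147 mol
n(L) = 2310 / 216.70 = 10.66 mol
n/ν for Q = 3.147/1 = 3.147
n/ν for L = 10.66/2 = 5.330
Smallest n/ν is Q → limiting reagent.
n(D) produced = (2/1) × 3.147 = 6.294 mol
Step 2:
n(D) available = 6.294 mol
n(R) = 1800 / 148.60 = 12.11 mol
n/ν for D = 6.294/1 = 6.294
n/ν for R = 12.11/3 = 4.037
Smallest n/ν is R → limiting reagent.
n(T) = (3/3) × 12.11 = 12.11 mol
mass = 12.11 × 253.25 = 3067 g

3070 g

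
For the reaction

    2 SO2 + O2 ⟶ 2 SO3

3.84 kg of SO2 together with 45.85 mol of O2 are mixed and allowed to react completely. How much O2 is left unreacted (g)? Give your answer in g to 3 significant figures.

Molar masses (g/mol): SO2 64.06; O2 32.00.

n(SO2) = 3.840×1000 / 64.06 = 59.94 mol
n(O2) = 45.85 mol
n/ν for SO2 = 59.94/2 = 29.97
n/ν for O2 = 45.85/1 = 45.85
Smallest n/ν is SO2 → limiting reagent.
O2 consumed = (1/2) × 59.94 = 29.97 mol
O2 remaining = 45.85 − 29.97 = 15.88 mol
mass = 15.88 × 32.00 = 508.2 g

508 g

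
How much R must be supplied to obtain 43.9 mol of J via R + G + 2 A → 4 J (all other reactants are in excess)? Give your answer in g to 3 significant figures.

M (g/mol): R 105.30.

n(J) = 43.90 mol
n(R) = (1/4) × 43.90 = 10.98 mol
mass = 10.98 × 105.30 = 1156 g

1160 g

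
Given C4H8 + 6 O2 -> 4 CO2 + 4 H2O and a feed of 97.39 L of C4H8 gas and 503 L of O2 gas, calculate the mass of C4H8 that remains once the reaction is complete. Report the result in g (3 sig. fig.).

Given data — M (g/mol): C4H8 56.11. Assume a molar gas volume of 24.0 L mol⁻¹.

n(C4H8) = 97.39 / 24.0 = 4.058 mol
n(O2) = 503.0 / 24.0 = 20.96 mol
n/ν for C4H8 = 4.058/1 = 4.058
n/ν for O2 = 20.96/6 = 3.493
Smallest n/ν is O2 → limiting reagent.
C4H8 consumed = (1/6) × 20.96 = 3.493 mol
C4H8 remaining = 4.058 − 3.493 = 0.5650 mol
mass = 0.5650 × 56.11 = 31.70 g

31.7 g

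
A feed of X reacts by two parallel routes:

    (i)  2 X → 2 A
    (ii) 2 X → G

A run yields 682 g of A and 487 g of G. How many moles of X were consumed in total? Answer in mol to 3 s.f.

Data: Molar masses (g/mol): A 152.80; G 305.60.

7.65 mol

n(A) = 682 / 152.80 = 4.463 mol
n(G) = 487 / 305.60 = 1.594 mol
n(X) via (i) = (2/2)×4.463 = 4.463 mol
n(X) via (ii) = (2/1)×1.594 = 3.188 mol
total n(X) = 4.463 + 3.188 = 7.651 mol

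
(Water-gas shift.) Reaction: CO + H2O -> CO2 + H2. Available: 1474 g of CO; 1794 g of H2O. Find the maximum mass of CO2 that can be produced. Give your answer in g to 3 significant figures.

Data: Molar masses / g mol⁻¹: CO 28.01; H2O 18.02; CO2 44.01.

n(CO) = 1474 / 28.01 = 52.62 mol
n(H2O) = 1794 / 18.02 = 99.56 mol
n/ν → CO: 52.62, H2O: 99.56; CO is limiting.
n(CO2) = (1/1) × 52.62 = 52.62 mol
mass = 52.62 × 44.01 = 2316 g

2320 g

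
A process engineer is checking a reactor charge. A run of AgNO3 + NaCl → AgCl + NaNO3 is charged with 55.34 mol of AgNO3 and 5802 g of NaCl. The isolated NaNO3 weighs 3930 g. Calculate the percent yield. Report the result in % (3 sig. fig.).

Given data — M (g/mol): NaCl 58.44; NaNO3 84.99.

n(AgNO3) = 55.34 mol
n(NaCl) = 5802 / 58.44 = 99.28 mol
n/ν → AgNO3: 55.34, NaCl: 99.28; AgNO3 is limiting.
theoretical n(NaNO3) = (1/1) × 55.34 = 55.34 mol → 4703 g
% yield = 3930 / 4703 × 100 = 83.56 %

83.6 %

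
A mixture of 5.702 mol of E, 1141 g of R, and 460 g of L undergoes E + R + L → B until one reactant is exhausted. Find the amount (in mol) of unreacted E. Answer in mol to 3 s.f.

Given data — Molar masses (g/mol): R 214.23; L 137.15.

2.35 mol

n(E) = 5.702 mol
n(R) = 1141 / 214.23 = 5.326 mol
n(L) = 460.0 / 137.15 = 3.354 mol
n/ν for E = 5.702/1 = 5.702
n/ν for R = 5.326/1 = 5.326
n/ν for L = 3.354/1 = 3.354
Smallest n/ν is L → limiting reagent.
E consumed = (1/1) × 3.354 = 3.354 mol
E remaining = 5.702 − 3.354 = 2.348 mol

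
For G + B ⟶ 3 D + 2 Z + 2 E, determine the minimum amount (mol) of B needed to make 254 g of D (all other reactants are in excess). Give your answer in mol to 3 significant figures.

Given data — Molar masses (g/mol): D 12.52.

6.76 mol

n(D) = 254 / 12.52 = 20.29 mol
n(B) = (1/3) × 20.29 = 6.763 mol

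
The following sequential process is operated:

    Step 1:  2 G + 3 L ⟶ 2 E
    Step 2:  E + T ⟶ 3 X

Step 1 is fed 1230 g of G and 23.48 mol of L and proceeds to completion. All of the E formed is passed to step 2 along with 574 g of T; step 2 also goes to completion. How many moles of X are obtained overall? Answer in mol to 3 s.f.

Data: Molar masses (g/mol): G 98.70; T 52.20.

33.0 mol

Step 1:
n(G) = 1230 / 98.70 = 12.46 mol
n(L) = 23.48 mol
n/ν → G: 6.230, L: 7.827; G is limiting.
n(E) produced = (2/2) × 12.46 = 12.46 mol
Step 2:
n(E) available = 12.46 mol
n(T) = 574.0 / 52.20 = 11.00 mol
n/ν → E: 12.46, T: 11.00; T is limiting.
n(X) = (3/1) × 11.00 = 33.00 mol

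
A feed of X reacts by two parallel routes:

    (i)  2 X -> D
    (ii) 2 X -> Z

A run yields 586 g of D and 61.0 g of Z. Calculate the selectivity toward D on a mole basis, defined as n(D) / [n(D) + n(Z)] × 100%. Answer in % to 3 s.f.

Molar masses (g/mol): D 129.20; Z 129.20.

90.6 %

n(D) = 586 / 129.20 = 4.536 mol
n(Z) = 61.0 / 129.20 = 0.4721 mol
selectivity = 4.536/(4.536+0.4721) × 100 = 90.57 %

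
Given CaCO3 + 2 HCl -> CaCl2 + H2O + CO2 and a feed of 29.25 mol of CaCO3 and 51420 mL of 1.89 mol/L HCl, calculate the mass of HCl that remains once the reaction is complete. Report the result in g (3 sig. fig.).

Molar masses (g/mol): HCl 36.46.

n(CaCO3) = 29.25 mol
n(HCl) = 1.89 × 51420/1000 = 97.18 mol
n/ν → CaCO3: 29.25, HCl: 48.59; CaCO3 is limiting.
HCl consumed = (2/1) × 29.25 = 58.50 mol
HCl remaining = 97.18 − 58.50 = 38.68 mol
mass = 38.68 × 36.46 = 1410 g

1410 g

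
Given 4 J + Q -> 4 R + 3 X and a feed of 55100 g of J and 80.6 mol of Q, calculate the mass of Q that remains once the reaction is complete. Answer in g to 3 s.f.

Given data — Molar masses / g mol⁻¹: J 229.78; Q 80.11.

n(J) = 55100 / 229.78 = 239.8 mol
n(Q) = 80.60 mol
n/ν for J = 239.8/4 = 59.95
n/ν for Q = 80.60/1 = 80.60
Smallest n/ν is J → limiting reagent.
Q consumed = (1/4) × 239.8 = 59.95 mol
Q remaining = 80.60 − 59.95 = 20.65 mol
mass = 20.65 × 80.11 = 1654 g

1650 g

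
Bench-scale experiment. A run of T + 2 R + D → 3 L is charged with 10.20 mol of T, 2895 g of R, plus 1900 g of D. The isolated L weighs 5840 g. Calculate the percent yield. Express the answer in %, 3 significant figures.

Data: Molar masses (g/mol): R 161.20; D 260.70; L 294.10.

n(T) = 10.20 mol
n(R) = 2895 / 161.20 = 17.96 mol
n(D) = 1900 / 260.70 = 7.288 mol
n/ν → T: 10.20, R: 8.980, D: 7.288; D is limiting.
theoretical n(L) = (3/1) × 7.288 = 21.86 mol → 6429 g
% yield = 5840 / 6429 × 100 = 90.84 %

90.8 %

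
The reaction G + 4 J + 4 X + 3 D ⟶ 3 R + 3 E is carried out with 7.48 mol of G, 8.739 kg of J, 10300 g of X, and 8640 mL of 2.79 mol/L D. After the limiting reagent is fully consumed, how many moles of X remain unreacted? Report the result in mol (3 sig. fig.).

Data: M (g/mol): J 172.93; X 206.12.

20.1 mol

n(G) = 7.480 mol
n(J) = 8.739×1000 / 172.93 = 50.53 mol
n(X) = 10300 / 206.12 = 49.97 mol
n(D) = 2.79 × 8640/1000 = 24.11 mol
n/ν → G: 7.480, J: 12.63, X: 12.49, D: 8.037; G is limiting.
X consumed = (4/1) × 7.480 = 29.92 mol
X remaining = 49.97 − 29.92 = 20.05 mol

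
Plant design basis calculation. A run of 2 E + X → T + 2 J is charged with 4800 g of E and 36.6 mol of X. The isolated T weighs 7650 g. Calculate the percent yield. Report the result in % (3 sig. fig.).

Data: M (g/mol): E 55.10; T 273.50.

n(E) = 4800 / 55.10 = 87.11 mol
n(X) = 36.60 mol
n/ν for E = 87.11/2 = 43.56
n/ν for X = 36.60/1 = 36.60
Smallest n/ν is X → limiting reagent.
theoretical n(T) = (1/1) × 36.60 = 36.60 mol → 10010 g
% yield = 7650 / 10010 × 100 = 76.42 %

76.4 %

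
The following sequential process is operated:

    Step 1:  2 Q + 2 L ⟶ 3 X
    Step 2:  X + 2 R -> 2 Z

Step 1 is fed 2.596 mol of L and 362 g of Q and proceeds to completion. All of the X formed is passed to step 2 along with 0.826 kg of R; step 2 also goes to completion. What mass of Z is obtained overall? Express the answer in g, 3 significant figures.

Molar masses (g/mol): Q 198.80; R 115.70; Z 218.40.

1190 g

Step 1:
n(L) = 2.596 mol
n(Q) = 362.0 / 198.80 = 1.821 mol
n/ν → L: 1.298, Q: 0.9105; Q is limiting.
n(X) produced = (3/2) × 1.821 = 2.732 mol
Step 2:
n(X) available = 2.732 mol
n(R) = 0.8260×1000 / 115.70 = 7.139 mol
n/ν → X: 2.732, R: 3.570; X is limiting.
n(Z) = (2/1) × 2.732 = 5.464 mol
mass = 5.464 × 218.40 = 1193 g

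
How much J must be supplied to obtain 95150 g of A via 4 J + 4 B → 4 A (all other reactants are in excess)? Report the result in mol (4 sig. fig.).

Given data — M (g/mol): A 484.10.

196.6 mol

n(A) = 95150 / 484.10 = 196.6 mol
n(J) = (4/4) × 196.6 = 196.6 mol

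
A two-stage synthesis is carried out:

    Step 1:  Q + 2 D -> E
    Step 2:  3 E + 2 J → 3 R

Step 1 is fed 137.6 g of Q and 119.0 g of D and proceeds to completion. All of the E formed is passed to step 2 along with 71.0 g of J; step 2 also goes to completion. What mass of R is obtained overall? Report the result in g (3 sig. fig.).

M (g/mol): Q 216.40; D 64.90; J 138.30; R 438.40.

279 g

Step 1:
n(Q) = 137.6 / 216.40 = 0.6359 mol
n(D) = 119.0 / 64.90 = 1.834 mol
n/ν for Q = 0.6359/1 = 0.6359
n/ν for D = 1.834/2 = 0.9170
Smallest n/ν is Q → limiting reagent.
n(E) produced = (1/1) × 0.6359 = 0.6359 mol
Step 2:
n(E) available = 0.6359 mol
n(J) = 71.00 / 138.30 = 0.5134 mol
n/ν for E = 0.6359/3 = 0.2120
n/ν for J = 0.5134/2 = 0.2567
Smallest n/ν is E → limiting reagent.
n(R) = (3/3) × 0.6359 = 0.6359 mol
mass = 0.6359 × 438.40 = 278.8 g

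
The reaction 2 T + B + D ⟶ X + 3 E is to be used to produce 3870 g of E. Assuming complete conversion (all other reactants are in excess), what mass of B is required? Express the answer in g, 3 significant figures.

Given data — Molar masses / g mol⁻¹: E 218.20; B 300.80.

n(E) = 3870 / 218.20 = 17.74 mol
n(B) = (1/3) × 17.74 = 5.913 mol
mass = 5.913 × 300.80 = 1779 g

1780 g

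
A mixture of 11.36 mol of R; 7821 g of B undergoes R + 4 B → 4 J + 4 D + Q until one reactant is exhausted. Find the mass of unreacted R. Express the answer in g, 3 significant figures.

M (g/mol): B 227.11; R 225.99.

n(R) = 11.36 mol
n(B) = 7821 / 227.11 = 34.44 mol
n/ν for R = 11.36/1 = 11.36
n/ν for B = 34.44/4 = 8.610
Smallest n/ν is B → limiting reagent.
R consumed = (1/4) × 34.44 = 8.610 mol
R remaining = 11.36 − 8.610 = 2.750 mol
mass = 2.750 × 225.99 = 621.5 g

622 g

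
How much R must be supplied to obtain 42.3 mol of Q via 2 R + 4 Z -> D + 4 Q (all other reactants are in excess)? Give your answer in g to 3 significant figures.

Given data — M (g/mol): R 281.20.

n(Q) = 42.30 mol
n(R) = (2/4) × 42.30 = 21.15 mol
mass = 21.15 × 281.20 = 5947 g

5950 g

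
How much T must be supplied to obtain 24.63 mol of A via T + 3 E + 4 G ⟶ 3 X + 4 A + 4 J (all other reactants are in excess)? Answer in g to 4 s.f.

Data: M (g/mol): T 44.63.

n(A) = 24.63 mol
n(T) = (1/4) × 24.63 = 6.158 mol
mass = 6.158 × 44.63 = 274.8 g

274.8 g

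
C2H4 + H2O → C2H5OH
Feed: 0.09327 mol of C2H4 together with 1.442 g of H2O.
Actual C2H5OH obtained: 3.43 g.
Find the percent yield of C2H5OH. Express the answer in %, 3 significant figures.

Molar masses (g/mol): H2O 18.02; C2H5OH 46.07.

93.0 %

n(C2H4) = 0.09327 mol
n(H2O) = 1.442 / 18.02 = 0.08002 mol
n/ν for C2H4 = 0.09327/1 = 0.09327
n/ν for H2O = 0.08002/1 = 0.08002
Smallest n/ν is H2O → limiting reagent.
theoretical n(C2H5OH) = (1/1) × 0.08002 = 0.08002 mol → 3.687 g
% yield = 3.43 / 3.687 × 100 = 93.03 %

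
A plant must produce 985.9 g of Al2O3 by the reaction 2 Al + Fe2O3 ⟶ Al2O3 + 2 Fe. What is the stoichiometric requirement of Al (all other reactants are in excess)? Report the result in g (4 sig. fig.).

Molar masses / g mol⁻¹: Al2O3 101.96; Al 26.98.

521.8 g

n(Al2O3) = 985.9 / 101.96 = 9.669 mol
n(Al) = (2/1) × 9.669 = 19.34 mol
mass = 19.34 × 26.98 = 521.8 g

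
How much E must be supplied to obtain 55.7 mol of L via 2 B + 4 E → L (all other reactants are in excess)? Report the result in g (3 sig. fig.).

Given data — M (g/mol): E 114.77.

25600 g

n(L) = 55.70 mol
n(E) = (4/1) × 55.70 = 222.8 mol
mass = 222.8 × 114.77 = 25570 g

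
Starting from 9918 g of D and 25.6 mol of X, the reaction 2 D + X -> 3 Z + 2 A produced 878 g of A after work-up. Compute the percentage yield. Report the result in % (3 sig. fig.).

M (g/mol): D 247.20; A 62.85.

n(D) = 9918 / 247.20 = 40.12 mol
n(X) = 25.60 mol
n/ν for D = 40.12/2 = 20.06
n/ν for X = 25.60/1 = 25.60
Smallest n/ν is D → limiting reagent.
theoretical n(A) = (2/2) × 40.12 = 40.12 mol → 2522 g
% yield = 878 / 2522 × 100 = 34.81 %

34.8 %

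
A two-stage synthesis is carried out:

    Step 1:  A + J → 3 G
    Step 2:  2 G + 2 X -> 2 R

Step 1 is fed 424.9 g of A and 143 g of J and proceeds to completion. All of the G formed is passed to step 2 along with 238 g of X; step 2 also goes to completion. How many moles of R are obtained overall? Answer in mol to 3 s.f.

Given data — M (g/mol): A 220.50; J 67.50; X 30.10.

5.78 mol

Step 1:
n(A) = 424.9 / 220.50 = 1.927 mol
n(J) = 143.0 / 67.50 = 2.119 mol
n/ν for A = 1.927/1 = 1.927
n/ν for J = 2.119/1 = 2.119
Smallest n/ν is A → limiting reagent.
n(G) produced = (3/1) × 1.927 = 5.781 mol
Step 2:
n(G) available = 5.781 mol
n(X) = 238.0 / 30.10 = 7.907 mol
n/ν for G = 5.781/2 = 2.891
n/ν for X = 7.907/2 = 3.954
Smallest n/ν is G → limiting reagent.
n(R) = (2/2) × 5.781 = 5.781 mol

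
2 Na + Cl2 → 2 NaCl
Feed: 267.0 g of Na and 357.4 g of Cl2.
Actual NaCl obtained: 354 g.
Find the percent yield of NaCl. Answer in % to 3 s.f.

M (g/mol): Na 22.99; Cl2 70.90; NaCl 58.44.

60.1 %

n(Na) = 267.0 / 22.99 = 11.61 mol
n(Cl2) = 357.4 / 70.90 = 5.041 mol
n/ν for Na = 11.61/2 = 5.805
n/ν for Cl2 = 5.041/1 = 5.041
Smallest n/ν is Cl2 → limiting reagent.
theoretical n(NaCl) = (2/1) × 5.041 = 10.08 mol → 589.1 g
% yield = 354 / 589.1 × 100 = 60.09 %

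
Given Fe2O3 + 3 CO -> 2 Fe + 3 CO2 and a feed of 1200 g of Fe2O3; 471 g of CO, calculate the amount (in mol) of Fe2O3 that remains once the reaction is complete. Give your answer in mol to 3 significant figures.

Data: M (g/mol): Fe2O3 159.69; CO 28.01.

n(Fe2O3) = 1200 / 159.69 = 7.515 mol
n(CO) = 471.0 / 28.01 = 16.82 mol
n/ν for Fe2O3 = 7.515/1 = 7.515
n/ν for CO = 16.82/3 = 5.607
Smallest n/ν is CO → limiting reagent.
Fe2O3 consumed = (1/3) × 16.82 = 5.607 mol
Fe2O3 remaining = 7.515 − 5.607 = 1.908 mol

1.91 mol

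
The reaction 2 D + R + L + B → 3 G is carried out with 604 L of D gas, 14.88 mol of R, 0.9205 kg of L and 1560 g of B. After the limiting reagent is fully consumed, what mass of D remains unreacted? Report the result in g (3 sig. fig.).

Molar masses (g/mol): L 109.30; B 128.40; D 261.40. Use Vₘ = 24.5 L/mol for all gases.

2040 g

n(D) = 604.0 / 24.5 = 24.65 mol
n(R) = 14.88 mol
n(L) = 0.9205×1000 / 109.30 = 8.422 mol
n(B) = 1560 / 128.40 = 12.15 mol
n/ν → D: 12.33, R: 14.88, L: 8.422, B: 12.15; L is limiting.
D consumed = (2/1) × 8.422 = 16.84 mol
D remaining = 24.65 − 16.84 = 7.810 mol
mass = 7.810 × 261.40 = 2042 g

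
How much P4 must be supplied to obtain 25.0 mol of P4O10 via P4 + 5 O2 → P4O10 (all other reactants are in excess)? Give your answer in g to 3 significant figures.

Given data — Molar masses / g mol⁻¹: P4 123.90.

n(P4O10) = 25.00 mol
n(P4) = (1/1) × 25.00 = 25.00 mol
mass = 25.00 × 123.90 = 3098 g

3100 g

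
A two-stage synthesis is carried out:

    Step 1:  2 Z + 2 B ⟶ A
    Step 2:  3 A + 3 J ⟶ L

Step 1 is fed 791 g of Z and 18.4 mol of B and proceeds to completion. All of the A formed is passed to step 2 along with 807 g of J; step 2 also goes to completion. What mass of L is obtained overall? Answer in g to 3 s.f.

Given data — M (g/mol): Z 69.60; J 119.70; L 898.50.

Step 1:
n(Z) = 791.0 / 69.60 = 11.36 mol
n(B) = 18.40 mol
n/ν for Z = 11.36/2 = 5.680
n/ν for B = 18.40/2 = 9.200
Smallest n/ν is Z → limiting reagent.
n(A) produced = (1/2) × 11.36 = 5.680 mol
Step 2:
n(A) available = 5.680 mol
n(J) = 807.0 / 119.70 = 6.742 mol
n/ν for A = 5.680/3 = 1.893
n/ν for J = 6.742/3 = 2.247
Smallest n/ν is A → limiting reagent.
n(L) = (1/3) × 5.680 = 1.893 mol
mass = 1.893 × 898.50 = 1701 g

1700 g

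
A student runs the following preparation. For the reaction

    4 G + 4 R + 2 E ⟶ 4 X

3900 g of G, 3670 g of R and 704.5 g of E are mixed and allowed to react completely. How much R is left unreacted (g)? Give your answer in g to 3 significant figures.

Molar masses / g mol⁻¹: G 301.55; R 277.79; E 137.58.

n(G) = 3900 / 301.55 = 12.93 mol
n(R) = 3670 / 277.79 = 13.21 mol
n(E) = 704.5 / 137.58 = 5.121 mol
n/ν → G: 3.233, R: 3.303, E: 2.561; E is limiting.
R consumed = (4/2) × 5.121 = 10.24 mol
R remaining = 13.21 − 10.24 = 2.970 mol
mass = 2.970 × 277.79 = 825.0 g

825 g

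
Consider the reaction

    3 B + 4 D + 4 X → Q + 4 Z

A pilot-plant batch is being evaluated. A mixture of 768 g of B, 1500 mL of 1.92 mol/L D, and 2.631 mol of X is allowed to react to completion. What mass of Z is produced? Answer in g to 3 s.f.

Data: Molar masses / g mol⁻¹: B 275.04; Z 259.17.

n(B) = 768.0 / 275.04 = 2.792 mol
n(D) = 1.92 × 1500/1000 = 2.880 mol
n(X) = 2.631 mol
n/ν → B: 0.9307, D: 0.7200, X: 0.6578; X is limiting.
n(Z) = (4/4) × 2.631 = 2.631 mol
mass = 2.631 × 259.17 = 681.9 g

682 g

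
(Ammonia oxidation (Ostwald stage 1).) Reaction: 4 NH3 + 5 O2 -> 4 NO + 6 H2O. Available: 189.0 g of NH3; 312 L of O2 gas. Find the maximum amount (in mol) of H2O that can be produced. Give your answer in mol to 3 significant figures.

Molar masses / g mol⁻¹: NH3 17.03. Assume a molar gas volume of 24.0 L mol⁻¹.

15.6 mol

n(NH3) = 189.0 / 17.03 = 11.10 mol
n(O2) = 312.0 / 24.0 = 13.00 mol
n/ν for NH3 = 11.10/4 = 2.775
n/ν for O2 = 13.00/5 = 2.600
Smallest n/ν is O2 → limiting reagent.
n(H2O) = (6/5) × 13.00 = 15.60 mol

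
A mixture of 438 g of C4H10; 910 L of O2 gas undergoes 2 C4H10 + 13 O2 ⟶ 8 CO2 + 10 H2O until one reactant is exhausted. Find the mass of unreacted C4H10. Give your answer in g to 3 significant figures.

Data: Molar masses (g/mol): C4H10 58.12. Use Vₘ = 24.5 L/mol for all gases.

n(C4H10) = 438.0 / 58.12 = 7.536 mol
n(O2) = 910.0 / 24.5 = 37.14 mol
n/ν → C4H10: 3.768, O2: 2.857; O2 is limiting.
C4H10 consumed = (2/13) × 37.14 = 5.714 mol
C4H10 remaining = 7.536 − 5.714 = 1.822 mol
mass = 1.822 × 58.12 = 105.9 g

106 g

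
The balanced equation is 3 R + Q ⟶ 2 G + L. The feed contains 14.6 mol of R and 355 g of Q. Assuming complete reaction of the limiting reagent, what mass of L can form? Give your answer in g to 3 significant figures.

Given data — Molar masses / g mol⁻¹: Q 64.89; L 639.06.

n(R) = 14.60 mol
n(Q) = 355.0 / 64.89 = 5.471 mol
n/ν for R = 14.60/3 = 4.867
n/ν for Q = 5.471/1 = 5.471
Smallest n/ν is R → limiting reagent.
n(L) = (1/3) × 14.60 = 4.867 mol
mass = 4.867 × 639.06 = 3110 g

3110 g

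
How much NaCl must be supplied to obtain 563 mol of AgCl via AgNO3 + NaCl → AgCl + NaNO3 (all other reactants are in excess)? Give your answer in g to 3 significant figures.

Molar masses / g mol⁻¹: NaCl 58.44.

n(AgCl) = 563.0 mol
n(NaCl) = (1/1) × 563.0 = 563.0 mol
mass = 563.0 × 58.44 = 32900 g

32900 g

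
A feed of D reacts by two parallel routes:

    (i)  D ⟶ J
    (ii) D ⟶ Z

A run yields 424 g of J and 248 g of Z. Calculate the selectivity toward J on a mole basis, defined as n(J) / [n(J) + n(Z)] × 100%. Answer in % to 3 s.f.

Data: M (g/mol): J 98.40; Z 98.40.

n(J) = 424 / 98.40 = 4.309 mol
n(Z) = 248 / 98.40 = 2.520 mol
selectivity = 4.309/(4.309+2.520) × 100 = 63.10 %

63.1 %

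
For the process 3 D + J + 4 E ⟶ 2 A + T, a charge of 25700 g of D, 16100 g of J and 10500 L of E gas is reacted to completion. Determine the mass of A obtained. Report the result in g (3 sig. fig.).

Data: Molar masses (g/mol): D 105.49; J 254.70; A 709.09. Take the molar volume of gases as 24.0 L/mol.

89600 g

n(D) = 25700 / 105.49 = 243.6 mol
n(J) = 16100 / 254.70 = 63.21 mol
n(E) = 10500 / 24.0 = 437.5 mol
n/ν for D = 243.6/3 = 81.20
n/ν for J = 63.21/1 = 63.21
n/ν for E = 437.5/4 = 109.4
Smallest n/ν is J → limiting reagent.
n(A) = (2/1) × 63.21 = 126.4 mol
mass = 126.4 × 709.09 = 89630 g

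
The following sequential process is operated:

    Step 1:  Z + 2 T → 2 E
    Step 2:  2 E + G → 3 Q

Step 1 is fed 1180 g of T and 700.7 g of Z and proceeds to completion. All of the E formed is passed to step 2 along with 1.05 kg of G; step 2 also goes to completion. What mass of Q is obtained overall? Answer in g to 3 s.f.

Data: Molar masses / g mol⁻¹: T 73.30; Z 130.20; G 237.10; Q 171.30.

Step 1:
n(T) = 1180 / 73.30 = 16.10 mol
n(Z) = 700.7 / 130.20 = 5.382 mol
n/ν → T: 8.050, Z: 5.382; Z is limiting.
n(E) produced = (2/1) × 5.382 = 10.76 mol
Step 2:
n(E) available = 10.76 mol
n(G) = 1.050×1000 / 237.10 = 4.429 mol
n/ν → E: 5.380, G: 4.429; G is limiting.
n(Q) = (3/1) × 4.429 = 13.29 mol
mass = 13.29 × 171.30 = 2277 g

2280 g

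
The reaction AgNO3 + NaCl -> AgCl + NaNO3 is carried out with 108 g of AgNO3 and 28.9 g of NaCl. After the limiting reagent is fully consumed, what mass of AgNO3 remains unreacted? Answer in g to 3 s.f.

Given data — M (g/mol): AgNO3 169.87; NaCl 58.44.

n(AgNO3) = 108.0 / 169.87 = 0.6358 mol
n(NaCl) = 28.90 / 58.44 = 0.4945 mol
n/ν for AgNO3 = 0.6358/1 = 0.6358
n/ν for NaCl = 0.4945/1 = 0.4945
Smallest n/ν is NaCl → limiting reagent.
AgNO3 consumed = (1/1) × 0.4945 = 0.4945 mol
AgNO3 remaining = 0.6358 − 0.4945 = 0.1413 mol
mass = 0.1413 × 169.87 = 24.00 g

24.0 g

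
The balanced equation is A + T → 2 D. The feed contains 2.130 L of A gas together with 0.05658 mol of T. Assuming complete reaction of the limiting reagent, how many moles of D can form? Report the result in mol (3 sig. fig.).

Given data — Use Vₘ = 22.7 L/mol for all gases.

0.113 mol

n(A) = 2.130 / 22.7 = 0.09383 mol
n(T) = 0.05658 mol
n/ν → A: 0.09383, T: 0.05658; T is limiting.
n(D) = (2/1) × 0.05658 = 0.1132 mol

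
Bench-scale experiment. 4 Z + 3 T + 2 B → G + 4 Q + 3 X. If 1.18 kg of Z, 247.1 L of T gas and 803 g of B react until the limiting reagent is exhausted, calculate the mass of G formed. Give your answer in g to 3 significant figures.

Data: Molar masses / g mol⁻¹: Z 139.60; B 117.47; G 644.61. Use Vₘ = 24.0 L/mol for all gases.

n(Z) = 1.180×1000 / 139.60 = 8.453 mol
n(T) = 247.1 / 24.0 = 10.30 mol
n(B) = 803.0 / 117.47 = 6.836 mol
n/ν for Z = 8.453/4 = 2.113
n/ν for T = 10.30/3 = 3.433
n/ν for B = 6.836/2 = 3.418
Smallest n/ν is Z → limiting reagent.
n(G) = (1/4) × 8.453 = 2.113 mol
mass = 2.113 × 644.61 = 1362 g

1360 g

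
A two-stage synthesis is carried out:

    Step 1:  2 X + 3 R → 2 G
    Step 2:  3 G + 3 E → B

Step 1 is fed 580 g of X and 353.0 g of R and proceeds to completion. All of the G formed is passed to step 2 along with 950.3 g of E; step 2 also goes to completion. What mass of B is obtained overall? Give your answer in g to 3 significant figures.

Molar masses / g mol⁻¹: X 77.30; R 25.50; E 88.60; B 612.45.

1530 g

Step 1:
n(X) = 580.0 / 77.30 = 7.503 mol
n(R) = 353.0 / 25.50 = 13.84 mol
n/ν → X: 3.752, R: 4.613; X is limiting.
n(G) produced = (2/2) × 7.503 = 7.503 mol
Step 2:
n(G) available = 7.503 mol
n(E) = 950.3 / 88.60 = 10.73 mol
n/ν → G: 2.501, E: 3.577; G is limiting.
n(B) = (1/3) × 7.503 = 2.501 mol
mass = 2.501 × 612.45 = 1532 g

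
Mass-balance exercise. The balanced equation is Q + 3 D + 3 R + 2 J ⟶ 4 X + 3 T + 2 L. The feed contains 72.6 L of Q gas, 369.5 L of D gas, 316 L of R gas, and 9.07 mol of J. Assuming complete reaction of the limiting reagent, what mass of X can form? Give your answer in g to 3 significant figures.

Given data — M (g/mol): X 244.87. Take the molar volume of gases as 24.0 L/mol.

n(Q) = 72.60 / 24.0 = 3.025 mol
n(D) = 369.5 / 24.0 = 15.40 mol
n(R) = 316.0 / 24.0 = 13.17 mol
n(J) = 9.070 mol
n/ν → Q: 3.025, D: 5.133, R: 4.390, J: 4.535; Q is limiting.
n(X) = (4/1) × 3.025 = 12.10 mol
mass = 12.10 × 244.87 = 2963 g

2960 g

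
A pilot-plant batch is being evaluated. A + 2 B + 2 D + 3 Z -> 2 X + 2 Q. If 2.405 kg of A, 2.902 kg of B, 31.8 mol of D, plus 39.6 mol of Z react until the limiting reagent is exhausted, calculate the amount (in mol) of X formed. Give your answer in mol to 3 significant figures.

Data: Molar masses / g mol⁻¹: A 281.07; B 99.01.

n(A) = 2.405×1000 / 281.07 = 8.557 mol
n(B) = 2.902×1000 / 99.01 = 29.31 mol
n(D) = 31.80 mol
n(Z) = 39.60 mol
n/ν → A: 8.557, B: 14.66, D: 15.90, Z: 13.20; A is limiting.
n(X) = (2/1) × 8.557 = 17.11 mol

17.1 mol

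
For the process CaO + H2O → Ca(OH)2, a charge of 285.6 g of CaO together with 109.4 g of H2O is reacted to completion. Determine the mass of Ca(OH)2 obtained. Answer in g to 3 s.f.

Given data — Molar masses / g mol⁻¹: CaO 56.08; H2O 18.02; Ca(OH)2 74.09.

n(CaO) = 285.6 / 56.08 = 5.093 mol
n(H2O) = 109.4 / 18.02 = 6.071 mol
n/ν for CaO = 5.093/1 = 5.093
n/ν for H2O = 6.071/1 = 6.071
Smallest n/ν is CaO → limiting reagent.
n(Ca(OH)2) = (1/1) × 5.093 = 5.093 mol
mass = 5.093 × 74.09 = 377.3 g

377 g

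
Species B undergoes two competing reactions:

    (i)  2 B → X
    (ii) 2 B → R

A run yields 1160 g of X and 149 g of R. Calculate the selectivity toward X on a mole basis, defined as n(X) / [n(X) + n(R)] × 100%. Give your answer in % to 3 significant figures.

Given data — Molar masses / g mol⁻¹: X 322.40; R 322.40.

88.6 %

n(X) = 1160 / 322.40 = 3.598 mol
n(R) = 149 / 322.40 = 0.4622 mol
selectivity = 3.598/(3.598+0.4622) × 100 = 88.62 %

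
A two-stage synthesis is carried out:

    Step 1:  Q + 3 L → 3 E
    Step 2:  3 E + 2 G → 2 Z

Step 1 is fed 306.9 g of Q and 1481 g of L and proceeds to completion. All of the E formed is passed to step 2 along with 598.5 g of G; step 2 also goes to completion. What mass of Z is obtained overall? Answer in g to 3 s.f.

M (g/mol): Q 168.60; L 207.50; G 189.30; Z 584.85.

Step 1:
n(Q) = 306.9 / 168.60 = 1.820 mol
n(L) = 1481 / 207.50 = 7.137 mol
n/ν for Q = 1.820/1 = 1.820
n/ν for L = 7.137/3 = 2.379
Smallest n/ν is Q → limiting reagent.
n(E) produced = (3/1) × 1.820 = 5.460 mol
Step 2:
n(E) available = 5.460 mol
n(G) = 598.5 / 189.30 = 3.162 mol
n/ν for E = 5.460/3 = 1.820
n/ν for G = 3.162/2 = 1.581
Smallest n/ν is G → limiting reagent.
n(Z) = (2/2) × 3.162 = 3.162 mol
mass = 3.162 × 584.85 = 1849 g

1850 g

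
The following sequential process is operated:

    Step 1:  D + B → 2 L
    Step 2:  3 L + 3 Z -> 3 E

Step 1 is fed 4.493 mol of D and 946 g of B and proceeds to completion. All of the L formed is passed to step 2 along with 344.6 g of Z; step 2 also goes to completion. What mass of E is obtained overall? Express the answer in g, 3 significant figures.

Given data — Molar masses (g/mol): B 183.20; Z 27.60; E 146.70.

1320 g

Step 1:
n(D) = 4.493 mol
n(B) = 946.0 / 183.20 = 5.164 mol
n/ν for D = 4.493/1 = 4.493
n/ν for B = 5.164/1 = 5.164
Smallest n/ν is D → limiting reagent.
n(L) produced = (2/1) × 4.493 = 8.986 mol
Step 2:
n(L) available = 8.986 mol
n(Z) = 344.6 / 27.60 = 12.49 mol
n/ν for L = 8.986/3 = 2.995
n/ν for Z = 12.49/3 = 4.163
Smallest n/ν is L → limiting reagent.
n(E) = (3/3) × 8.986 = 8.986 mol
mass = 8.986 × 146.70 = 1318 g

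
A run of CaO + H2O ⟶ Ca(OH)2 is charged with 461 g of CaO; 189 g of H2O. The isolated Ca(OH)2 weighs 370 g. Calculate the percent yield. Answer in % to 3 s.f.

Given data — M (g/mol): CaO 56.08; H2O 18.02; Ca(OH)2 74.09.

n(CaO) = 461.0 / 56.08 = 8.220 mol
n(H2O) = 189.0 / 18.02 = 10.49 mol
n/ν for CaO = 8.220/1 = 8.220
n/ν for H2O = 10.49/1 = 10.49
Smallest n/ν is CaO → limiting reagent.
theoretical n(Ca(OH)2) = (1/1) × 8.220 = 8.220 mol → 609.0 g
% yield = 370 / 609.0 × 100 = 60.76 %

60.8 %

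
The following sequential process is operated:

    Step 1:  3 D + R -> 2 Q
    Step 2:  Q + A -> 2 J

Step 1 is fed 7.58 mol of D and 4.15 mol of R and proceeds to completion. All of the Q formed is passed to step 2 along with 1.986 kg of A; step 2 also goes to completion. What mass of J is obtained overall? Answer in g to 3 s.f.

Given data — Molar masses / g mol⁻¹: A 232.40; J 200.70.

2030 g

Step 1:
n(D) = 7.580 mol
n(R) = 4.150 mol
n/ν for D = 7.580/3 = 2.527
n/ν for R = 4.150/1 = 4.150
Smallest n/ν is D → limiting reagent.
n(Q) produced = (2/3) × 7.580 = 5.053 mol
Step 2:
n(Q) available = 5.053 mol
n(A) = 1.986×1000 / 232.40 = 8.546 mol
n/ν for Q = 5.053/1 = 5.053
n/ν for A = 8.546/1 = 8.546
Smallest n/ν is Q → limiting reagent.
n(J) = (2/1) × 5.053 = 10.11 mol
mass = 10.11 × 200.70 = 2029 g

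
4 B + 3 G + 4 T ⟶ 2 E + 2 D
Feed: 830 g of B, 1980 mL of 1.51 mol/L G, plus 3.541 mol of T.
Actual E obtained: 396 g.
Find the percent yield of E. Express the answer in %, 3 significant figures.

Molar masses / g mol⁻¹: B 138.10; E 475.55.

n(B) = 830.0 / 138.10 = 6.010 mol
n(G) = 1.51 × 1980/1000 = 2.990 mol
n(T) = 3.541 mol
n/ν for B = 6.010/4 = 1.503
n/ν for G = 2.990/3 = 0.9967
n/ν for T = 3.541/4 = 0.8853
Smallest n/ν is T → limiting reagent.
theoretical n(E) = (2/4) × 3.541 = 1.771 mol → 842.2 g
% yield = 396 / 842.2 × 100 = 47.02 %

47.0 %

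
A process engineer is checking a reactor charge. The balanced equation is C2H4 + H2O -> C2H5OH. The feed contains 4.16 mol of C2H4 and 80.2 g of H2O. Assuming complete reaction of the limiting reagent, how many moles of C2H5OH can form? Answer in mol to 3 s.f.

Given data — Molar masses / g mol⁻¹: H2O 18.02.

4.16 mol

n(C2H4) = 4.160 mol
n(H2O) = 80.20 / 18.02 = 4.451 mol
n/ν for C2H4 = 4.160/1 = 4.160
n/ν for H2O = 4.451/1 = 4.451
Smallest n/ν is C2H4 → limiting reagent.
n(C2H5OH) = (1/1) × 4.160 = 4.160 mol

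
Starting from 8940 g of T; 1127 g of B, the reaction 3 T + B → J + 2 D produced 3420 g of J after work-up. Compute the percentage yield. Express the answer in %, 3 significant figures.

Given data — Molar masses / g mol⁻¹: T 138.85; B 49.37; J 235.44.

n(T) = 8940 / 138.85 = 64.39 mol
n(B) = 1127 / 49.37 = 22.83 mol
n/ν → T: 21.46, B: 22.83; T is limiting.
theoretical n(J) = (1/3) × 64.39 = 21.46 mol → 5053 g
% yield = 3420 / 5053 × 100 = 67.68 %

67.7 %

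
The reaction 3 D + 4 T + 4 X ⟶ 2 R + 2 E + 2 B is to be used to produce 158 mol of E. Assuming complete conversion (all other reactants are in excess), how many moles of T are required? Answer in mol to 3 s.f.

n(E) = 158.0 mol
n(T) = (4/2) × 158.0 = 316.0 mol

316 mol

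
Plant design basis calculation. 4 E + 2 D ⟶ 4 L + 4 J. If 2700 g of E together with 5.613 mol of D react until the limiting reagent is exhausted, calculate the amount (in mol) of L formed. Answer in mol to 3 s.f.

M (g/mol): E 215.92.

n(E) = 2700 / 215.92 = 12.50 mol
n(D) = 5.613 mol
n/ν for E = 12.50/4 = 3.125
n/ν for D = 5.613/2 = 2.807
Smallest n/ν is D → limiting reagent.
n(L) = (4/2) × 5.613 = 11.23 mol

11.2 mol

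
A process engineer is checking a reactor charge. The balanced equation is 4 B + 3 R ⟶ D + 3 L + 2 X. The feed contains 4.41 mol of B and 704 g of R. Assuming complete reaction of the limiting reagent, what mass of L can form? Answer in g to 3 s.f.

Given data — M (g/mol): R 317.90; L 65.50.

145 g

n(B) = 4.410 mol
n(R) = 704.0 / 317.90 = 2.215 mol
n/ν for B = 4.410/4 = 1.103
n/ν for R = 2.215/3 = 0.7383
Smallest n/ν is R → limiting reagent.
n(L) = (3/3) × 2.215 = 2.215 mol
mass = 2.215 × 65.50 = 145.1 g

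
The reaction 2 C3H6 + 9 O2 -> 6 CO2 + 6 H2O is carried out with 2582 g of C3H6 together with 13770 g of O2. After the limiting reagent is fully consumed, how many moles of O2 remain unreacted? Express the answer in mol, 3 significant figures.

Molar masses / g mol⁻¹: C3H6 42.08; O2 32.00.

n(C3H6) = 2582 / 42.08 = 61.36 mol
n(O2) = 13770 / 32.00 = 430.3 mol
n/ν → C3H6: 30.68, O2: 47.81; C3H6 is limiting.
O2 consumed = (9/2) × 61.36 = 276.1 mol
O2 remaining = 430.3 − 276.1 = 154.2 mol

154 mol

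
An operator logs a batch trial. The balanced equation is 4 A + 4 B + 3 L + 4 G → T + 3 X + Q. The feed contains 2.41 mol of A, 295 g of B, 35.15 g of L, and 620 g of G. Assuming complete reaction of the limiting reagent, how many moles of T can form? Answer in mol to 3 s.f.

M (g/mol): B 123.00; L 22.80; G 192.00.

0.514 mol

n(A) = 2.410 mol
n(B) = 295.0 / 123.00 = 2.398 mol
n(L) = 35.15 / 22.80 = 1.542 mol
n(G) = 620.0 / 192.00 = 3.229 mol
n/ν → A: 0.6025, B: 0.5995, L: 0.5140, G: 0.8073; L is limiting.
n(T) = (1/3) × 1.542 = 0.5140 mol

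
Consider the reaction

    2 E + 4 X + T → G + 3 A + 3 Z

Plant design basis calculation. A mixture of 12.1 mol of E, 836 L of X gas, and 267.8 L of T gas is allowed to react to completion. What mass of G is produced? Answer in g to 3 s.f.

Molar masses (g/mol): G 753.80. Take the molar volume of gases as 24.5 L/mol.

n(E) = 12.10 mol
n(X) = 836.0 / 24.5 = 34.12 mol
n(T) = 267.8 / 24.5 = 10.93 mol
n/ν for E = 12.10/2 = 6.050
n/ν for X = 34.12/4 = 8.530
n/ν for T = 10.93/1 = 10.93
Smallest n/ν is E → limiting reagent.
n(G) = (1/2) × 12.10 = 6.050 mol
mass = 6.050 × 753.80 = 4560 g

4560 g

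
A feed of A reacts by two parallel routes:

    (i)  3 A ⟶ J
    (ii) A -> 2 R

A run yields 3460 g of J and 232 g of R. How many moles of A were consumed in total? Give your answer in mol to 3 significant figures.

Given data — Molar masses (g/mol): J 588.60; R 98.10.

n(J) = 3460 / 588.60 = 5.878 mol
n(R) = 232 / 98.10 = 2.365 mol
n(A) via (i) = (3/1)×5.878 = 17.63 mol
n(A) via (ii) = (1/2)×2.365 = 1.183 mol
total n(A) = 17.63 + 1.183 = 18.81 mol

18.8 mol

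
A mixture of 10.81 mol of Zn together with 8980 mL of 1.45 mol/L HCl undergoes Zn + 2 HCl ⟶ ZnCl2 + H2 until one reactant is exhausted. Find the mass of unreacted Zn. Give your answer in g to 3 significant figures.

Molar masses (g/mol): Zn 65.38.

n(Zn) = 10.81 mol
n(HCl) = 1.45 × 8980/1000 = 13.02 mol
n/ν for Zn = 10.81/1 = 10.81
n/ν for HCl = 13.02/2 = 6.510
Smallest n/ν is HCl → limiting reagent.
Zn consumed = (1/2) × 13.02 = 6.510 mol
Zn remaining = 10.81 − 6.510 = 4.300 mol
mass = 4.300 × 65.38 = 281.1 g

281 g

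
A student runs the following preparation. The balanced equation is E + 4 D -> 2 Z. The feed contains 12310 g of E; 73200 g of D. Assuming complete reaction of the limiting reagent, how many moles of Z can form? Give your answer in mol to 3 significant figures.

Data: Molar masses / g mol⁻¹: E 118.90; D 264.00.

n(E) = 12310 / 118.90 = 103.5 mol
n(D) = 73200 / 264.00 = 277.3 mol
n/ν for E = 103.5/1 = 103.5
n/ν for D = 277.3/4 = 69.33
Smallest n/ν is D → limiting reagent.
n(Z) = (2/4) × 277.3 = 138.7 mol

139 mol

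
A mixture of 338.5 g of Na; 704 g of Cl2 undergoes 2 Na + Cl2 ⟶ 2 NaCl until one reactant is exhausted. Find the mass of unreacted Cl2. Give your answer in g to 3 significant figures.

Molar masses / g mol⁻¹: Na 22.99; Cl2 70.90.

182 g

n(Na) = 338.5 / 22.99 = 14.72 mol
n(Cl2) = 704.0 / 70.90 = 9.929 mol
n/ν → Na: 7.360, Cl2: 9.929; Na is limiting.
Cl2 consumed = (1/2) × 14.72 = 7.360 mol
Cl2 remaining = 9.929 − 7.360 = 2.569 mol
mass = 2.569 × 70.90 = 182.1 g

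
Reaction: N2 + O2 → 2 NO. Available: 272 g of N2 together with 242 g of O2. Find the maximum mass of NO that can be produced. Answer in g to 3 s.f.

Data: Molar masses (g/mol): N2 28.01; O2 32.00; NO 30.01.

454 g

n(N2) = 272.0 / 28.01 = 9.711 mol
n(O2) = 242.0 / 32.00 = 7.563 mol
n/ν for N2 = 9.711/1 = 9.711
n/ν for O2 = 7.563/1 = 7.563
Smallest n/ν is O2 → limiting reagent.
n(NO) = (2/1) × 7.563 = 15.13 mol
mass = 15.13 × 30.01 = 454.1 g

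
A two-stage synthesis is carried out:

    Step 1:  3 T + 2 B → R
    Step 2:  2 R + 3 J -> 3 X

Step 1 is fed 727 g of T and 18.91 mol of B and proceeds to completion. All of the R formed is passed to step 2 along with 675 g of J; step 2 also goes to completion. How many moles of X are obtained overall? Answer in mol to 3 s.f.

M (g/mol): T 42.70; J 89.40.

7.55 mol

Step 1:
n(T) = 727.0 / 42.70 = 17.03 mol
n(B) = 18.91 mol
n/ν for T = 17.03/3 = 5.677
n/ν for B = 18.91/2 = 9.455
Smallest n/ν is T → limiting reagent.
n(R) produced = (1/3) × 17.03 = 5.677 mol
Step 2:
n(R) available = 5.677 mol
n(J) = 675.0 / 89.40 = 7.550 mol
n/ν for R = 5.677/2 = 2.839
n/ν for J = 7.550/3 = 2.517
Smallest n/ν is J → limiting reagent.
n(X) = (3/3) × 7.550 = 7.550 mol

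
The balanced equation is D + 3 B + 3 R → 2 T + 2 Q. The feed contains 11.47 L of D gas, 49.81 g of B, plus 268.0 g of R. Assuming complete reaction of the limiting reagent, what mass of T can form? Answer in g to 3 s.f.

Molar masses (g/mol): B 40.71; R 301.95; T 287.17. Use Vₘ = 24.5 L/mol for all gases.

n(D) = 11.47 / 24.5 = 0.4682 mol
n(B) = 49.81 / 40.71 = 1.224 mol
n(R) = 268.0 / 301.95 = 0.8876 mol
n/ν for D = 0.4682/1 = 0.4682
n/ν for B = 1.224/3 = 0.4080
n/ν for R = 0.8876/3 = 0.2959
Smallest n/ν is R → limiting reagent.
n(T) = (2/3) × 0.8876 = 0.5917 mol
mass = 0.5917 × 287.17 = 169.9 g

170 g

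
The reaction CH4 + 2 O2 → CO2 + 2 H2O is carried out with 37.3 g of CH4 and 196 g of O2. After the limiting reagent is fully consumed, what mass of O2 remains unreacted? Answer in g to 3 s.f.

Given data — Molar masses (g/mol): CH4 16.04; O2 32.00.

47.2 g

n(CH4) = 37.30 / 16.04 = 2.325 mol
n(O2) = 196.0 / 32.00 = 6.125 mol
n/ν → CH4: 2.325, O2: 3.063; CH4 is limiting.
O2 consumed = (2/1) × 2.325 = 4.650 mol
O2 remaining = 6.125 − 4.650 = 1.475 mol
mass = 1.475 × 32.00 = 47.20 g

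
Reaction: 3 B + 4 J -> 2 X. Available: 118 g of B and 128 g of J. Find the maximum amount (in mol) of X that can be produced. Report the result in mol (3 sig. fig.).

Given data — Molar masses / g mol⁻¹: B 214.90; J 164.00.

0.366 mol

n(B) = 118.0 / 214.90 = 0.5491 mol
n(J) = 128.0 / 164.00 = 0.7805 mol
n/ν for B = 0.5491/3 = 0.1830
n/ν for J = 0.7805/4 = 0.1951
Smallest n/ν is B → limiting reagent.
n(X) = (2/3) × 0.5491 = 0.3661 mol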